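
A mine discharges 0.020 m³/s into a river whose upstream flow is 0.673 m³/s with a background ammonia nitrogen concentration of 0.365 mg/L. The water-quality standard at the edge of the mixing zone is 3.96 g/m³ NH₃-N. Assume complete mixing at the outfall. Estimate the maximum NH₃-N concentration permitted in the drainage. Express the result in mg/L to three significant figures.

125 mg/L

Mass balance: 3.96·0.693 = 0.02·Cₑ + 0.673·0.365.
Cₑ = (2.744 − 0.2456) / 0.02 = 124.9 mg/L.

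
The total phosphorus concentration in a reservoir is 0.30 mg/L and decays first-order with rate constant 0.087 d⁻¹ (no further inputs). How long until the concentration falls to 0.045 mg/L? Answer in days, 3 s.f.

21.8 d

t = ln(C₀/C)/k = ln(0.30/0.045)/0.087 = 1.897/0.087 = 21.81 d.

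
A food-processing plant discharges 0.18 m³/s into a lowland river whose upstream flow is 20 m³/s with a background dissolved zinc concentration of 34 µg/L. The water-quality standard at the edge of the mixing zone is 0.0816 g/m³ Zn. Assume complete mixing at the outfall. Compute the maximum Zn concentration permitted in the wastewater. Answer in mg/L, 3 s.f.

34 µg/L = 0.034 mg/L.
Mass balance: 0.0816·20.18 = 0.18·Cₑ + 20·0.034.
Cₑ = (1.647 − 0.68) / 0.18 = 5.37 mg/L.

5.37 mg/L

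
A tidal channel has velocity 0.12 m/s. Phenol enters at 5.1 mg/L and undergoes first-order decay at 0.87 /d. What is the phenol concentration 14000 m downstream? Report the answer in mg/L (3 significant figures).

Travel time t = 14000 m / 0.12 m/s = 1.4e+04/0.12 = 1.167e+05 s = 1.35 d.
First-order decay: C = 5.1·exp(−0.87·1.35) = 5.1·0.3089 = 1.575 mg/L.

1.58 mg/L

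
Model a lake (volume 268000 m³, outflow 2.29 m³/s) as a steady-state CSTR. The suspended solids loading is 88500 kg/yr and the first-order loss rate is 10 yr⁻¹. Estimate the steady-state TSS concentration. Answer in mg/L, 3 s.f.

Outflow Q = 2.29 m³/s × 3.156e+07 s/yr = 7.227e+07 m³/yr.
Steady-state CSTR mass balance: W = Q·C + k·V·C, so C = W/(Q + kV).
Q + kV = 7.227e+07 + 10·268000 = 7.495e+07 m³/yr.
C = 88500/7.495e+07 = 0.001181 kg/m³ = 1.181 mg/L.

1.18 mg/L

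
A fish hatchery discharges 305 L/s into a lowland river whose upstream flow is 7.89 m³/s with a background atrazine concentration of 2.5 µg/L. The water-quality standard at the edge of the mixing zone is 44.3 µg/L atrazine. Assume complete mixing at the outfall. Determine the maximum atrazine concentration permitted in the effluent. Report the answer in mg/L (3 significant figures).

1.13 mg/L

305 L/s = 0.305 m³/s.
2.5 µg/L = 0.0025 mg/L.
44.3 µg/L = 0.0443 mg/L.
Mass balance: 0.0443·8.195 = 0.305·Cₑ + 7.89·0.0025.
Cₑ = (0.363 − 0.01972) / 0.305 = 1.126 mg/L.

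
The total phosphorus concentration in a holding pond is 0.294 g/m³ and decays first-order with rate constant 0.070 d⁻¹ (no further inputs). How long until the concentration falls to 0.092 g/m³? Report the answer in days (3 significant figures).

16.6 d

t = ln(C₀/C)/k = ln(0.294/0.092)/0.070 = 1.162/0.070 = 16.6 d.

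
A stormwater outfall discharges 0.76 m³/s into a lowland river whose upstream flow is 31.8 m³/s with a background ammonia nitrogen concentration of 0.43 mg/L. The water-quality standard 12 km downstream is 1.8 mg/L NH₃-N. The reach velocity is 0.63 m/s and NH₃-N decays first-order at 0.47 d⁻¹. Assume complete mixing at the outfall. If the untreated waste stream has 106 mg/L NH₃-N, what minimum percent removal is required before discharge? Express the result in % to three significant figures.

36.3 %

Travel time to the compliance point: t = 1.2e+04/0.63 = 1.905e+04 s = 0.2205 d; decay factor exp(−0.47·0.2205) = 0.9016.
So the concentration just after mixing may be at most 1.8/0.9016 = 1.997 mg/L.
Mass balance: 1.997·32.56 = 0.76·Cₑ + 31.8·0.43.
Cₑ = (65.01 − 13.67) / 0.76 = 67.54 mg/L.
Required removal = 1 − 67.54/106 = 36.28 %.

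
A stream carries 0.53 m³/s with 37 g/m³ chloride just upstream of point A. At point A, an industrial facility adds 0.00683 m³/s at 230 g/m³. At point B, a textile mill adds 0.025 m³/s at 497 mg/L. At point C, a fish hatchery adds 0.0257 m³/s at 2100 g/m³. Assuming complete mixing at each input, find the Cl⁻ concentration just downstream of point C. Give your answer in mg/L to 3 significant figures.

149 mg/L

After input A: C = (0.53·37 + 0.00683·230) / 0.5368 = 39.46 mg/L.
After input B: C = (0.5368·39.46 + 0.025·497) / 0.5618 = 59.82 mg/L.
After input C: C = (0.5618·59.82 + 0.0257·2100) / 0.5875 = 149.1 mg/L.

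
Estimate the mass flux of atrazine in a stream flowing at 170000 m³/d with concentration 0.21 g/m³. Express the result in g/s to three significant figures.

170000 m³/d = 1.968 m³/s.
Mass flux = Q·C = 1.968 m³/s × 0.21 g/m³ = 0.4132 g/s.

0.413 g/s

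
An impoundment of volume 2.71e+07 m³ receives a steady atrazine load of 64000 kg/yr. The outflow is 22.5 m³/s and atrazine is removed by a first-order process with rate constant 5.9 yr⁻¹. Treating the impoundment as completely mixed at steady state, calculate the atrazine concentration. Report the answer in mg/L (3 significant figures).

0.0736 mg/L

Outflow Q = 22.5 m³/s × 3.156e+07 s/yr = 7.1e+08 m³/yr.
Steady-state CSTR mass balance: W = Q·C + k·V·C, so C = W/(Q + kV).
Q + kV = 7.1e+08 + 5.9·2.71e+07 = 8.699e+08 m³/yr.
C = 64000/8.699e+08 = 7.357e-05 kg/m³ = 0.07357 mg/L.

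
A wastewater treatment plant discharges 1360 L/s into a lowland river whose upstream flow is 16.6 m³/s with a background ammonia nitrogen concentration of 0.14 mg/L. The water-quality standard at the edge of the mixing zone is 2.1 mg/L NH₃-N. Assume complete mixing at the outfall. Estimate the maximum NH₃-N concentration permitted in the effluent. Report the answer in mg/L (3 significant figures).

1360 L/s = 1.36 m³/s.
Mass balance: 2.1·17.96 = 1.36·Cₑ + 16.6·0.14.
Cₑ = (37.72 − 2.324) / 1.36 = 26.02 mg/L.

26.0 mg/L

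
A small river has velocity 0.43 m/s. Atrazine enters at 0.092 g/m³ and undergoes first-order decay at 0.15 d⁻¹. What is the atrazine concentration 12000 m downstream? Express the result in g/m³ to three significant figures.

0.0876 g/m³

Travel time t = 12000 m / 0.43 m/s = 1.2e+04/0.43 = 2.791e+04 s = 0.323 d.
First-order decay: C = 0.092·exp(−0.15·0.323) = 0.092·0.9527 = 0.08765 g/m³.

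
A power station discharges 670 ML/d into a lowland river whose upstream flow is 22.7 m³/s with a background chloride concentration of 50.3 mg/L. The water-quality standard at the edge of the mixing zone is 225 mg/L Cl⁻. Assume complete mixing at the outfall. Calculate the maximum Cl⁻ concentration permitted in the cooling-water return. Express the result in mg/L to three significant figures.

670 ML/d = 7.755 m³/s.
Mass balance: 225·30.45 = 7.755·Cₑ + 22.7·50.3.
Cₑ = (6852 − 1142) / 7.755 = 736.4 mg/L.

736 mg/L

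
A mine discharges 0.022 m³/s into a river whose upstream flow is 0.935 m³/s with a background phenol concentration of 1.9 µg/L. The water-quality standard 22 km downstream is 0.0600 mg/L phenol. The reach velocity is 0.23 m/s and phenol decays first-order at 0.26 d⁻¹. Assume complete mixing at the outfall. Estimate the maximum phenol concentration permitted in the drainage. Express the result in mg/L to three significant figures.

1.9 µg/L = 0.0019 mg/L.
Travel time to the compliance point: t = 2.2e+04/0.23 = 9.565e+04 s = 1.107 d; decay factor exp(−0.26·1.107) = 0.7499.
So the concentration just after mixing may be at most 0.06/0.7499 = 0.08001 mg/L.
Mass balance: 0.08001·0.957 = 0.022·Cₑ + 0.935·0.0019.
Cₑ = (0.07657 − 0.001777) / 0.022 = 3.4 mg/L.

3.40 mg/L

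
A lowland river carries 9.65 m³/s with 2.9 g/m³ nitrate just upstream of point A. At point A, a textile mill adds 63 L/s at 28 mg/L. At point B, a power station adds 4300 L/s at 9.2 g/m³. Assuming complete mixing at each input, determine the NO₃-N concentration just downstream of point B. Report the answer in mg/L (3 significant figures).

63 L/s = 0.063 m³/s.
After input A: C = (9.65·2.9 + 0.063·28) / 9.713 = 3.063 mg/L.
4300 L/s = 4.3 m³/s.
After input B: C = (9.713·3.063 + 4.3·9.2) / 14.01 = 4.946 mg/L.

4.95 mg/L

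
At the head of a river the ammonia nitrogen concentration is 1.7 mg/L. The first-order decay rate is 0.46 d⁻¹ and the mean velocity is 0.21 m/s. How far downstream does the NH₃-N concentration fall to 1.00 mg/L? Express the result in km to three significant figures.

From C = C₀·e^(−kt), t = ln(C₀/C)/k = ln(1.7/1.00)/0.46 = 0.5306/0.46 = 1.154 d.
Distance = v·t = 0.21 m/s × 9.967e+04 s = 2.093e+04 m = 20.93 km.

20.9 km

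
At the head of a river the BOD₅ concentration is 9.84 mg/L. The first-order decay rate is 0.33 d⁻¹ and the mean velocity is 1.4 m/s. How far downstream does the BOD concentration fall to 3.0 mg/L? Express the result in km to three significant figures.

435 km

From C = C₀·e^(−kt), t = ln(C₀/C)/k = ln(9.84/3.0)/0.33 = 1.188/0.33 = 3.6 d.
Distance = v·t = 1.4 m/s × 3.11e+05 s = 4.354e+05 m = 435.4 km.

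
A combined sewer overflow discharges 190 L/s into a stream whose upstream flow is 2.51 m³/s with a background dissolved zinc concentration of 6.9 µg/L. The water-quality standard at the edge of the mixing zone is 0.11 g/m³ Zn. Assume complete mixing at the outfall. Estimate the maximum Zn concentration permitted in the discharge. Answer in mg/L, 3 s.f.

190 L/s = 0.19 m³/s.
6.9 µg/L = 0.0069 mg/L.
Mass balance: 0.11·2.7 = 0.19·Cₑ + 2.51·0.0069.
Cₑ = (0.297 − 0.01732) / 0.19 = 1.472 mg/L.

1.47 mg/L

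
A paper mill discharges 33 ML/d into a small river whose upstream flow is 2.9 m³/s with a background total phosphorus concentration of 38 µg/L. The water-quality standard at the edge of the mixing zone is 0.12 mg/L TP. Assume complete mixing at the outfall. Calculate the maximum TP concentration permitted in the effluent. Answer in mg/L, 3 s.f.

0.743 mg/L

33 ML/d = 0.3819 m³/s.
38 µg/L = 0.038 mg/L.
Mass balance: 0.12·3.282 = 0.3819·Cₑ + 2.9·0.038.
Cₑ = (0.3938 − 0.1102) / 0.3819 = 0.7426 mg/L.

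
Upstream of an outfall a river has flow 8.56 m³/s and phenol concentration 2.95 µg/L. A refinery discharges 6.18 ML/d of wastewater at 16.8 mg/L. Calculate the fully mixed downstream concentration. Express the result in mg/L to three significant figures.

6.18 ML/d = 0.07153 m³/s.
2.95 µg/L = 0.00295 mg/L.
Flow-weighted mixing gives C = (0.07153·16.8 + 8.56·0.00295) / (0.07153 + 8.56) = 1.227/8.632 = 0.1421 mg/L.

0.142 mg/L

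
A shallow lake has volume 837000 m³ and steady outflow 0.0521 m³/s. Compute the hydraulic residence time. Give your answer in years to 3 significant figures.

0.509 yr

Q = 0.0521 m³/s × 3.156e+07 s/yr = 1.644e+06 m³/yr.
Hydraulic residence time τ = V/Q = 837000/1.644e+06 = 0.5091 yr.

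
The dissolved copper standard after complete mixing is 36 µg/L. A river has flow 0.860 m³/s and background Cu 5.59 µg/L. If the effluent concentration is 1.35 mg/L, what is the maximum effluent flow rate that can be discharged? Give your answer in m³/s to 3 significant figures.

5.59 µg/L = 0.00559 mg/L.
36 µg/L = 0.036 mg/L.
Mass balance at complete mixing: C_std·(Q_w + Q_r) = Q_w·C_e + Q_r·C_b.
Rearranging, Q_w = Q_r·(C_std − C_b)/(C_e − C_std) = 0.860·(0.036 − 0.00559) / (1.35 − 0.036) = 0.0199 m³/s.

0.0199 m³/s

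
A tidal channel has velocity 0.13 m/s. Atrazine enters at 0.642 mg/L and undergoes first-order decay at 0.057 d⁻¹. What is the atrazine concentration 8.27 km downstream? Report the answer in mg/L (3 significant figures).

Travel time t = 8.27 km / 0.13 m/s = 8270/0.13 = 6.362e+04 s = 0.7363 d.
First-order decay: C = 0.642·exp(−0.057·0.7363) = 0.642·0.9589 = 0.6156 mg/L.

0.616 mg/L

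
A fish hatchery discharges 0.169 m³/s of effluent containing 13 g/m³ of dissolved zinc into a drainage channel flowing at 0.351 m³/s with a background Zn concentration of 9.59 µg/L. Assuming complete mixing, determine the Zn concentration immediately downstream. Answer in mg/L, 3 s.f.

4.23 mg/L

9.59 µg/L = 0.00959 mg/L.
Flow-weighted mixing gives C = (0.169·13 + 0.351·0.00959) / (0.169 + 0.351) = 2.2/0.52 = 4.231 mg/L.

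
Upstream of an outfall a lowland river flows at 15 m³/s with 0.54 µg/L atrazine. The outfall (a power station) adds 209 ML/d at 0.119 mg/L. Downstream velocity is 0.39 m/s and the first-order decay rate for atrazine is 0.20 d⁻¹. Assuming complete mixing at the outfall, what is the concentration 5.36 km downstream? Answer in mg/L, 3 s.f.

0.0165 mg/L

209 ML/d = 2.419 m³/s.
0.54 µg/L = 0.00054 mg/L.
After complete mixing, C₀ = (2.419·0.119 + 15·0.00054) / 17.42 = 0.01699 mg/L.
Travel time t = 5360 m / 0.39 m/s = 1.374e+04 s = 0.1591 d.
C = 0.01699·exp(−0.20·0.1591) = 0.01699·0.9687 = 0.01646 mg/L.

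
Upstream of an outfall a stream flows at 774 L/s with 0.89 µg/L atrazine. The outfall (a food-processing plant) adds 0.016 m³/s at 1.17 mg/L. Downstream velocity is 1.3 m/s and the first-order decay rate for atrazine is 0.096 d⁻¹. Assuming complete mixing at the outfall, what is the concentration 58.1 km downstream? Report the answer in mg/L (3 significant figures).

774 L/s = 0.774 m³/s.
0.89 µg/L = 0.00089 mg/L.
After complete mixing, C₀ = (0.016·1.17 + 0.774·0.00089) / 0.79 = 0.02457 mg/L.
Travel time t = 5.81e+04 m / 1.3 m/s = 4.469e+04 s = 0.5173 d.
C = 0.02457·exp(−0.096·0.5173) = 0.02457·0.9516 = 0.02338 mg/L.

0.0234 mg/L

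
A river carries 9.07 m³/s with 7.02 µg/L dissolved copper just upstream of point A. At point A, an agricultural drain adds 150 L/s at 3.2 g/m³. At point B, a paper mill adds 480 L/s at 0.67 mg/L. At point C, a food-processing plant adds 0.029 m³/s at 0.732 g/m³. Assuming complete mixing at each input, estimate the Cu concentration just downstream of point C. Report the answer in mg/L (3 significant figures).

0.0911 mg/L

7.02 µg/L = 0.00702 mg/L.
150 L/s = 0.15 m³/s.
After input A: C = (9.07·0.00702 + 0.15·3.2) / 9.22 = 0.05897 mg/L.
480 L/s = 0.48 m³/s.
After input B: C = (9.22·0.05897 + 0.48·0.67) / 9.7 = 0.0892 mg/L.
After input C: C = (9.7·0.0892 + 0.029·0.732) / 9.729 = 0.09112 mg/L.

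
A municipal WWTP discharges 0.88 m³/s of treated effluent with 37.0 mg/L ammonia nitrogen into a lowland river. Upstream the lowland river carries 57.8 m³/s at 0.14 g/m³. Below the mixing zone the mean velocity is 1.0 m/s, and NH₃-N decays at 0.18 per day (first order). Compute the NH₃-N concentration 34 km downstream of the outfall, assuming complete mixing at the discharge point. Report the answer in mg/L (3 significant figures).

After complete mixing, C₀ = (0.88·37 + 57.8·0.14) / 58.68 = 0.6928 mg/L.
Travel time t = 3.4e+04 m / 1.0 m/s = 3.4e+04 s = 0.3935 d.
C = 0.6928·exp(−0.18·0.3935) = 0.6928·0.9316 = 0.6454 mg/L.

0.645 mg/L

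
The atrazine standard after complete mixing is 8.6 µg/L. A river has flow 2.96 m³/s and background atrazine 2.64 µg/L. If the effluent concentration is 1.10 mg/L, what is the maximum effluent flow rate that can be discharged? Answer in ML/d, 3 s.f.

2.64 µg/L = 0.00264 mg/L.
8.6 µg/L = 0.0086 mg/L.
Mass balance at complete mixing: C_std·(Q_w + Q_r) = Q_w·C_e + Q_r·C_b.
Rearranging, Q_w = Q_r·(C_std − C_b)/(C_e − C_std) = 2.96·(0.0086 − 0.00264) / (1.1 − 0.0086) = 0.01616 m³/s.
= 1.397 ML/d.

1.40 ML/d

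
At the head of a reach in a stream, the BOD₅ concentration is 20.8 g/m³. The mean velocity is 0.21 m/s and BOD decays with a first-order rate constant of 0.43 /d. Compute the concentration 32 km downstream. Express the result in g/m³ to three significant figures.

Travel time t = 32 km / 0.21 m/s = 3.2e+04/0.21 = 1.524e+05 s = 1.764 d.
First-order decay: C = 20.8·exp(−0.43·1.764) = 20.8·0.4684 = 9.743 g/m³.

9.74 g/m³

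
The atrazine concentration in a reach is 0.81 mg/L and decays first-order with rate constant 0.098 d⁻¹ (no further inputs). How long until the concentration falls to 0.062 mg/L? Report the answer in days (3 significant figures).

26.2 d

t = ln(C₀/C)/k = ln(0.81/0.062)/0.098 = 2.57/0.098 = 26.22 d.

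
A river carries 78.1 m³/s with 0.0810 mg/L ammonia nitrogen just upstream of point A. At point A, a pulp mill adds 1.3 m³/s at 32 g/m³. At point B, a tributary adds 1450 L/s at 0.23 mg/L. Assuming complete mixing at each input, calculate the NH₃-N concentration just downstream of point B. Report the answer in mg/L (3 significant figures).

0.597 mg/L

After input A: C = (78.1·0.081 + 1.3·32) / 79.4 = 0.6036 mg/L.
1450 L/s = 1.45 m³/s.
After input B: C = (79.4·0.6036 + 1.45·0.23) / 80.85 = 0.5969 mg/L.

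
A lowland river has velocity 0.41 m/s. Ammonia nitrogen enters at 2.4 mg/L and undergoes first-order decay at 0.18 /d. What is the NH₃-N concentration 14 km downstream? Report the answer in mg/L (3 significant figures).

2.24 mg/L

Travel time t = 14 km / 0.41 m/s = 1.4e+04/0.41 = 3.415e+04 s = 0.3952 d.
First-order decay: C = 2.4·exp(−0.18·0.3952) = 2.4·0.9313 = 2.235 mg/L.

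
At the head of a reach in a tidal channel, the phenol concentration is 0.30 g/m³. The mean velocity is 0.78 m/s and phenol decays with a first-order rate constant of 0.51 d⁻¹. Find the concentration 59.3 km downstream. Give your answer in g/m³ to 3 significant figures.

0.192 g/m³

Travel time t = 59.3 km / 0.78 m/s = 5.93e+04/0.78 = 7.603e+04 s = 0.8799 d.
First-order decay: C = 0.30·exp(−0.51·0.8799) = 0.30·0.6384 = 0.1915 g/m³.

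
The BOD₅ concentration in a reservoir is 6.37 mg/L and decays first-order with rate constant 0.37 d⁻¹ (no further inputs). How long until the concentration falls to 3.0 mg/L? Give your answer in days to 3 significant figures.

t = ln(C₀/C)/k = ln(6.37/3.0)/0.37 = 0.753/0.37 = 2.035 d.

2.04 d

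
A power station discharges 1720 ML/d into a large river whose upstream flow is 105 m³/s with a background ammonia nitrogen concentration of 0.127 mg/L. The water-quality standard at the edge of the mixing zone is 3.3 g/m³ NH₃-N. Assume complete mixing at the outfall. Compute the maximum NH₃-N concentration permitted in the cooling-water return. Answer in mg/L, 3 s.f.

1720 ML/d = 19.91 m³/s.
Mass balance: 3.3·124.9 = 19.91·Cₑ + 105·0.127.
Cₑ = (412.2 − 13.34) / 19.91 = 20.04 mg/L.

20.0 mg/L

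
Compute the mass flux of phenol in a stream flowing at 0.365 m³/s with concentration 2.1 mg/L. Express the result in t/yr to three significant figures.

24.2 t/yr

Mass flux = Q·C = 0.365 m³/s × 2.1 g/m³ = 0.7665 g/s.
= 0.7665 g/s × 31.56 = 24.19 t/yr.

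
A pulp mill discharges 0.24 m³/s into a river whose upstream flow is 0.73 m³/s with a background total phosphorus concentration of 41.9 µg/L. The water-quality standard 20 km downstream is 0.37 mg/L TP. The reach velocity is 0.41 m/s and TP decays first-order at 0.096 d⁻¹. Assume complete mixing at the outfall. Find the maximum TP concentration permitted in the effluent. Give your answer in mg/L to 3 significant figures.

41.9 µg/L = 0.0419 mg/L.
Travel time to the compliance point: t = 2e+04/0.41 = 4.878e+04 s = 0.5646 d; decay factor exp(−0.096·0.5646) = 0.9472.
So the concentration just after mixing may be at most 0.37/0.9472 = 0.3906 mg/L.
Mass balance: 0.3906·0.97 = 0.24·Cₑ + 0.73·0.0419.
Cₑ = (0.3789 − 0.03059) / 0.24 = 1.451 mg/L.

1.45 mg/L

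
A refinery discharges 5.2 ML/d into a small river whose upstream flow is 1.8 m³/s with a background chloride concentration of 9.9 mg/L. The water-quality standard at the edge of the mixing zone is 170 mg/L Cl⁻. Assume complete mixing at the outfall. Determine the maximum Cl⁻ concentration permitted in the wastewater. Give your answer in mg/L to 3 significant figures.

4960 mg/L

5.2 ML/d = 0.06019 m³/s.
Mass balance: 170·1.86 = 0.06019·Cₑ + 1.8·9.9.
Cₑ = (316.2 − 17.82) / 0.06019 = 4958 mg/L.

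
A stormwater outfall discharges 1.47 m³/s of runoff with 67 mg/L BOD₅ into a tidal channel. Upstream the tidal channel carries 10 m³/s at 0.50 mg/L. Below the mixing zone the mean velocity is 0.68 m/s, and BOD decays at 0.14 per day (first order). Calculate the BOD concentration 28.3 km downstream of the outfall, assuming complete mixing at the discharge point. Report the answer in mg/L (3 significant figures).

8.43 mg/L

After complete mixing, C₀ = (1.47·67 + 10·0.5) / 11.47 = 9.023 mg/L.
Travel time t = 2.83e+04 m / 0.68 m/s = 4.162e+04 s = 0.4817 d.
C = 9.023·exp(−0.14·0.4817) = 9.023·0.9348 = 8.434 mg/L.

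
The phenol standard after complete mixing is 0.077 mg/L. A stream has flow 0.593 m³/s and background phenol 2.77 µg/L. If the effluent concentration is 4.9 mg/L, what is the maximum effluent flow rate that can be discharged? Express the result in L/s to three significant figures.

2.77 µg/L = 0.00277 mg/L.
Mass balance at complete mixing: C_std·(Q_w + Q_r) = Q_w·C_e + Q_r·C_b.
Rearranging, Q_w = Q_r·(C_std − C_b)/(C_e − C_std) = 0.593·(0.077 − 0.00277) / (4.9 − 0.077) = 0.009127 m³/s.
= 9.127 L/s.

9.13 L/s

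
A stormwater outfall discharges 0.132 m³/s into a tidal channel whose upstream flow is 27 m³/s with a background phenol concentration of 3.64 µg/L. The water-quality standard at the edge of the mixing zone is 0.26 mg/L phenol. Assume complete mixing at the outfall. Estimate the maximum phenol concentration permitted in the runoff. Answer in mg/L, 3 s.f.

3.64 µg/L = 0.00364 mg/L.
Mass balance: 0.26·27.13 = 0.132·Cₑ + 27·0.00364.
Cₑ = (7.054 − 0.09828) / 0.132 = 52.7 mg/L.

52.7 mg/L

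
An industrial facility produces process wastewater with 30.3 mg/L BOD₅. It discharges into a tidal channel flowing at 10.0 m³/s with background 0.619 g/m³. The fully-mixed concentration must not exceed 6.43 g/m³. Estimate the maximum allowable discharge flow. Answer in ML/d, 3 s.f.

Mass balance at complete mixing: C_std·(Q_w + Q_r) = Q_w·C_e + Q_r·C_b.
Rearranging, Q_w = Q_r·(C_std − C_b)/(C_e − C_std) = 10.0·(6.43 − 0.619) / (30.3 − 6.43) = 2.434 m³/s.
= 210.3 ML/d.

210 ML/d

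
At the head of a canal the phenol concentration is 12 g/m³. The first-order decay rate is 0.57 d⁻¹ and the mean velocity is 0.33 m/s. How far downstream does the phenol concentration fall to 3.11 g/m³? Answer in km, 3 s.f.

From C = C₀·e^(−kt), t = ln(C₀/C)/k = ln(12/3.11)/0.57 = 1.35/0.57 = 2.369 d.
Distance = v·t = 0.33 m/s × 2.047e+05 s = 6.754e+04 m = 67.54 km.

67.5 km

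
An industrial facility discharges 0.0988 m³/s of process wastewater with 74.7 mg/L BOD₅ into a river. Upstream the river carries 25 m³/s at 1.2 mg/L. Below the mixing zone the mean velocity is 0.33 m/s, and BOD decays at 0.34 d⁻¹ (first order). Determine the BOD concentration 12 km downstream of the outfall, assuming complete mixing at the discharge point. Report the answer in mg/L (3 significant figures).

1.29 mg/L

After complete mixing, C₀ = (0.0988·74.7 + 25·1.2) / 25.1 = 1.489 mg/L.
Travel time t = 1.2e+04 m / 0.33 m/s = 3.636e+04 s = 0.4209 d.
C = 1.489·exp(−0.34·0.4209) = 1.489·0.8667 = 1.291 mg/L.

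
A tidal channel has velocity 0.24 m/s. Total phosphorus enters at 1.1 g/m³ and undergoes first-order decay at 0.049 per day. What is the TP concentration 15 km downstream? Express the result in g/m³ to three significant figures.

Travel time t = 15 km / 0.24 m/s = 1.5e+04/0.24 = 6.25e+04 s = 0.7234 d.
First-order decay: C = 1.1·exp(−0.049·0.7234) = 1.1·0.9652 = 1.062 g/m³.

1.06 g/m³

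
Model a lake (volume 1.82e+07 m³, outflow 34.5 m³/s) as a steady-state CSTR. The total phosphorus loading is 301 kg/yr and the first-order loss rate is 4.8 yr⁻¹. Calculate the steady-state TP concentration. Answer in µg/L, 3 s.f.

0.256 µg/L

Outflow Q = 34.5 m³/s × 3.156e+07 s/yr = 1.089e+09 m³/yr.
Steady-state CSTR mass balance: W = Q·C + k·V·C, so C = W/(Q + kV).
Q + kV = 1.089e+09 + 4.8·1.82e+07 = 1.176e+09 m³/yr.
C = 301/1.176e+09 = 2.559e-07 kg/m³ = 0.0002559 mg/L = 0.2559 µg/L.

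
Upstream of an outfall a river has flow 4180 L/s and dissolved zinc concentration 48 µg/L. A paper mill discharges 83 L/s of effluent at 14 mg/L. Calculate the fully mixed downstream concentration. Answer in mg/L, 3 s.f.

0.320 mg/L

83 L/s = 0.083 m³/s.
4180 L/s = 4.18 m³/s.
48 µg/L = 0.048 mg/L.
Conservation of mass across the mixing zone: C = (0.083·14 + 4.18·0.048) / (0.083 + 4.18) = 1.363/4.263 = 0.3196 mg/L.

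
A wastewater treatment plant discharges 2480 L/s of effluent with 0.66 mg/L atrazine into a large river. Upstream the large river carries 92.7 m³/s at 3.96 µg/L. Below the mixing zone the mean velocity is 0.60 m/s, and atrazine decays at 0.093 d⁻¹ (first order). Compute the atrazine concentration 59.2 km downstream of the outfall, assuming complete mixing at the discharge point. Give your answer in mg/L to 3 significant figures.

2480 L/s = 2.48 m³/s.
3.96 µg/L = 0.00396 mg/L.
After complete mixing, C₀ = (2.48·0.66 + 92.7·0.00396) / 95.18 = 0.02105 mg/L.
Travel time t = 5.92e+04 m / 0.60 m/s = 9.867e+04 s = 1.142 d.
C = 0.02105·exp(−0.093·1.142) = 0.02105·0.8992 = 0.01893 mg/L.

0.0189 mg/L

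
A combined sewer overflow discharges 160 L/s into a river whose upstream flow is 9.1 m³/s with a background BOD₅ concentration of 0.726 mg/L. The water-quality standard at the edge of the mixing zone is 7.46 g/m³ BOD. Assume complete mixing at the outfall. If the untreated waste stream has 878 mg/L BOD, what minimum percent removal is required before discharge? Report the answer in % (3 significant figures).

160 L/s = 0.16 m³/s.
Mass balance: 7.46·9.26 = 0.16·Cₑ + 9.1·0.726.
Cₑ = (69.08 − 6.607) / 0.16 = 390.5 mg/L.
Required removal = 1 − 390.5/878 = 55.53 %.

55.5 %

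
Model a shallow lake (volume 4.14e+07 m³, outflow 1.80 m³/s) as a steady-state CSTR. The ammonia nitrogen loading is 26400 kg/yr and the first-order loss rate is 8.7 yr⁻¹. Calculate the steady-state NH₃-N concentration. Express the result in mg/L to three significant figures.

0.0633 mg/L

Outflow Q = 1.80 m³/s × 3.156e+07 s/yr = 5.68e+07 m³/yr.
Steady-state CSTR mass balance: W = Q·C + k·V·C, so C = W/(Q + kV).
Q + kV = 5.68e+07 + 8.7·4.14e+07 = 4.17e+08 m³/yr.
C = 26400/4.17e+08 = 6.331e-05 kg/m³ = 0.06331 mg/L.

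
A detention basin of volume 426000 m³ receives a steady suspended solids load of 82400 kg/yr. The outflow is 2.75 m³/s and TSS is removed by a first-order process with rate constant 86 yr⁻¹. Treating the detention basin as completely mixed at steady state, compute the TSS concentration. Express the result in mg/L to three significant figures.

Outflow Q = 2.75 m³/s × 3.156e+07 s/yr = 8.678e+07 m³/yr.
Steady-state CSTR mass balance: W = Q·C + k·V·C, so C = W/(Q + kV).
Q + kV = 8.678e+07 + 86·426000 = 1.234e+08 m³/yr.
C = 82400/1.234e+08 = 0.0006676 kg/m³ = 0.6676 mg/L.

0.668 mg/L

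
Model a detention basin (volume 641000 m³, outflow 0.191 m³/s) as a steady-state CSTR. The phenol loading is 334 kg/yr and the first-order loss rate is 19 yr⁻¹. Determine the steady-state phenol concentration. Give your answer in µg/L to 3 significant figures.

Outflow Q = 0.191 m³/s × 3.156e+07 s/yr = 6.028e+06 m³/yr.
Steady-state CSTR mass balance: W = Q·C + k·V·C, so C = W/(Q + kV).
Q + kV = 6.028e+06 + 19·641000 = 1.821e+07 m³/yr.
C = 334/1.821e+07 = 1.835e-05 kg/m³ = 0.01835 mg/L = 18.35 µg/L.

18.3 µg/L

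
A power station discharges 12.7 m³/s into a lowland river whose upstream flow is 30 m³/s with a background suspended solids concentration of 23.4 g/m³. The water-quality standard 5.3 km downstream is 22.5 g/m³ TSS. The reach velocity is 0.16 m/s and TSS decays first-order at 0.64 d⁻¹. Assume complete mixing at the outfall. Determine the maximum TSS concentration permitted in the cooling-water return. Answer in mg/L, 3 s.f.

41.4 mg/L

Travel time to the compliance point: t = 5300/0.16 = 3.312e+04 s = 0.3834 d; decay factor exp(−0.64·0.3834) = 0.7824.
So the concentration just after mixing may be at most 22.5/0.7824 = 28.76 mg/L.
Mass balance: 28.76·42.7 = 12.7·Cₑ + 30·23.4.
Cₑ = (1228 − 702) / 12.7 = 41.41 mg/L.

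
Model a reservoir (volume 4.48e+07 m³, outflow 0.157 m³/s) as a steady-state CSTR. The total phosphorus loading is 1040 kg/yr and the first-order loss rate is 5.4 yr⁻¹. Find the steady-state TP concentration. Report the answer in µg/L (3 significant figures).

4.21 µg/L

Outflow Q = 0.157 m³/s × 3.156e+07 s/yr = 4.955e+06 m³/yr.
Steady-state CSTR mass balance: W = Q·C + k·V·C, so C = W/(Q + kV).
Q + kV = 4.955e+06 + 5.4·4.48e+07 = 2.469e+08 m³/yr.
C = 1040/2.469e+08 = 4.213e-06 kg/m³ = 0.004213 mg/L = 4.213 µg/L.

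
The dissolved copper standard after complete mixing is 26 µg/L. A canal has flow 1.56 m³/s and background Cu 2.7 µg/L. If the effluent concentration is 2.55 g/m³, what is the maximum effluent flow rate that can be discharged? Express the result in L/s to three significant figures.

2.7 µg/L = 0.0027 mg/L.
26 µg/L = 0.026 mg/L.
Mass balance at complete mixing: C_std·(Q_w + Q_r) = Q_w·C_e + Q_r·C_b.
Rearranging, Q_w = Q_r·(C_std − C_b)/(C_e − C_std) = 1.56·(0.026 − 0.0027) / (2.55 − 0.026) = 0.0144 m³/s.
= 14.4 L/s.

14.4 L/s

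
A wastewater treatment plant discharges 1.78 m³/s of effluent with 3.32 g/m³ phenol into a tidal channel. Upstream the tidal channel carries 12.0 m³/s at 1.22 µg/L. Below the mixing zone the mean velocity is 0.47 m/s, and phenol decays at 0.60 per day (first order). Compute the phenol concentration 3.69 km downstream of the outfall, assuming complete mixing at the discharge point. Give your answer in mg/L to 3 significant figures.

1.22 µg/L = 0.00122 mg/L.
After complete mixing, C₀ = (1.78·3.32 + 12·0.00122) / 13.78 = 0.4299 mg/L.
Travel time t = 3690 m / 0.47 m/s = 7851 s = 0.09087 d.
C = 0.4299·exp(−0.60·0.09087) = 0.4299·0.9469 = 0.4071 mg/L.

0.407 mg/L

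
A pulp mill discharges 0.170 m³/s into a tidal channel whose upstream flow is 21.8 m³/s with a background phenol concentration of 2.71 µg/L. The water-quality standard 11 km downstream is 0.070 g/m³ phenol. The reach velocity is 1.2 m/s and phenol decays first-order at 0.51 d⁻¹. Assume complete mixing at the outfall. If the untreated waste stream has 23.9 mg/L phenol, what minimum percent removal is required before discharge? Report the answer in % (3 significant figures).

2.71 µg/L = 0.00271 mg/L.
Travel time to the compliance point: t = 1.1e+04/1.2 = 9167 s = 0.1061 d; decay factor exp(−0.51·0.1061) = 0.9473.
So the concentration just after mixing may be at most 0.07/0.9473 = 0.07389 mg/L.
Mass balance: 0.07389·21.97 = 0.17·Cₑ + 21.8·0.00271.
Cₑ = (1.623 − 0.05908) / 0.17 = 9.202 mg/L.
Required removal = 1 − 9.202/23.9 = 61.5 %.

61.5 %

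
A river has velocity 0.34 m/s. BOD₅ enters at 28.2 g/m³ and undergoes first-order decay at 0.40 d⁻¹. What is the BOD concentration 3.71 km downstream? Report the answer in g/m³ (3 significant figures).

Travel time t = 3.71 km / 0.34 m/s = 3710/0.34 = 1.091e+04 s = 0.1263 d.
First-order decay: C = 28.2·exp(−0.40·0.1263) = 28.2·0.9507 = 26.81 g/m³.

26.8 g/m³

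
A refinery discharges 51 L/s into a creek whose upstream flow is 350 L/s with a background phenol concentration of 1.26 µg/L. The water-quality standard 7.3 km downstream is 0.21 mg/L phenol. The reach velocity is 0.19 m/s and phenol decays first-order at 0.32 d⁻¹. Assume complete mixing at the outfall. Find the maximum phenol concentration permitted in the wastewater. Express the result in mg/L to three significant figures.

51 L/s = 0.051 m³/s.
350 L/s = 0.35 m³/s.
1.26 µg/L = 0.00126 mg/L.
Travel time to the compliance point: t = 7300/0.19 = 3.842e+04 s = 0.4447 d; decay factor exp(−0.32·0.4447) = 0.8674.
So the concentration just after mixing may be at most 0.21/0.8674 = 0.2421 mg/L.
Mass balance: 0.2421·0.401 = 0.051·Cₑ + 0.35·0.00126.
Cₑ = (0.09709 − 0.000441) / 0.051 = 1.895 mg/L.

1.90 mg/L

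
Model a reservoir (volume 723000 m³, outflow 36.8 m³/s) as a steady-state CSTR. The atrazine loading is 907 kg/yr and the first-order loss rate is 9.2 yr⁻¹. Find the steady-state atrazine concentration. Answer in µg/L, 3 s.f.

0.777 µg/L

Outflow Q = 36.8 m³/s × 3.156e+07 s/yr = 1.161e+09 m³/yr.
Steady-state CSTR mass balance: W = Q·C + k·V·C, so C = W/(Q + kV).
Q + kV = 1.161e+09 + 9.2·723000 = 1.168e+09 m³/yr.
C = 907/1.168e+09 = 7.766e-07 kg/m³ = 0.0007766 mg/L = 0.7766 µg/L.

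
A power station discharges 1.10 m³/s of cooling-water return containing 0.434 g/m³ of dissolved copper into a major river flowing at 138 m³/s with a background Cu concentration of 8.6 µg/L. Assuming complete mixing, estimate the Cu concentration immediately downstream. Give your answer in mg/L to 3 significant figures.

0.0120 mg/L

8.6 µg/L = 0.0086 mg/L.
By mass balance at complete mixing, C = (1.1·0.434 + 138·0.0086) / (1.1 + 138) = 1.664/139.1 = 0.01196 mg/L.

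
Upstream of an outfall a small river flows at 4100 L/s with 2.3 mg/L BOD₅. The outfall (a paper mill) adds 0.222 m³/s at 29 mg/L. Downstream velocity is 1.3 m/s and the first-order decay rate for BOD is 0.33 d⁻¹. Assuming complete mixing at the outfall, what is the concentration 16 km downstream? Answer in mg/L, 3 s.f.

3.50 mg/L

4100 L/s = 4.1 m³/s.
After complete mixing, C₀ = (0.222·29 + 4.1·2.3) / 4.322 = 3.671 mg/L.
Travel time t = 1.6e+04 m / 1.3 m/s = 1.231e+04 s = 0.1425 d.
C = 3.671·exp(−0.33·0.1425) = 3.671·0.9541 = 3.503 mg/L.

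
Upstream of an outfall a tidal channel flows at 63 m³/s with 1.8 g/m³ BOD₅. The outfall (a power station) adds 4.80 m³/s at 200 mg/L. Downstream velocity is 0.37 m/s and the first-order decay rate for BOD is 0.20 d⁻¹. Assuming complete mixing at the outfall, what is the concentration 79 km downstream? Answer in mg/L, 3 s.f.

After complete mixing, C₀ = (4.8·200 + 63·1.8) / 67.8 = 15.83 mg/L.
Travel time t = 7.9e+04 m / 0.37 m/s = 2.135e+05 s = 2.471 d.
C = 15.83·exp(−0.20·2.471) = 15.83·0.61 = 9.658 mg/L.

9.66 mg/L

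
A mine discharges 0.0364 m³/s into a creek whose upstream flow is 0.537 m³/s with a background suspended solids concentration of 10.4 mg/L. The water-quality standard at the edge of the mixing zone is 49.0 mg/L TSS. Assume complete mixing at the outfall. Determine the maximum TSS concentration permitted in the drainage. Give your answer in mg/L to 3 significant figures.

618 mg/L

Mass balance: 49·0.5734 = 0.0364·Cₑ + 0.537·10.4.
Cₑ = (28.1 − 5.585) / 0.0364 = 618.5 mg/L.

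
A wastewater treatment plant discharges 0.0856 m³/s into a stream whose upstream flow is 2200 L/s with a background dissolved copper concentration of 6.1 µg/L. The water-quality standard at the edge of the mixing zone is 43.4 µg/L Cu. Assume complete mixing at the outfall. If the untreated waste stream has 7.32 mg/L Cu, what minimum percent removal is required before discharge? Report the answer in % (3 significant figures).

86.3 %

2200 L/s = 2.2 m³/s.
6.1 µg/L = 0.0061 mg/L.
43.4 µg/L = 0.0434 mg/L.
Mass balance: 0.0434·2.286 = 0.0856·Cₑ + 2.2·0.0061.
Cₑ = (0.0992 − 0.01342) / 0.0856 = 1.002 mg/L.
Required removal = 1 − 1.002/7.32 = 86.31 %.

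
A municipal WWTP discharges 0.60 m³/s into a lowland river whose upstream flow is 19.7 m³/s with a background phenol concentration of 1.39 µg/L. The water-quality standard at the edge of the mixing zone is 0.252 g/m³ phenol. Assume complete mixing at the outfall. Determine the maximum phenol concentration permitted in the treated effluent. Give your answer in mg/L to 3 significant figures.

1.39 µg/L = 0.00139 mg/L.
Mass balance: 0.252·20.3 = 0.6·Cₑ + 19.7·0.00139.
Cₑ = (5.116 − 0.02738) / 0.6 = 8.48 mg/L.

8.48 mg/L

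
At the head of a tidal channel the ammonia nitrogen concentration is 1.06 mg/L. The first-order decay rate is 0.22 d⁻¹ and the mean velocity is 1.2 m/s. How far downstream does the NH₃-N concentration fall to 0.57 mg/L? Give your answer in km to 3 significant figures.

From C = C₀·e^(−kt), t = ln(C₀/C)/k = ln(1.06/0.57)/0.22 = 0.6204/0.22 = 2.82 d.
Distance = v·t = 1.2 m/s × 2.436e+05 s = 2.924e+05 m = 292.4 km.

292 km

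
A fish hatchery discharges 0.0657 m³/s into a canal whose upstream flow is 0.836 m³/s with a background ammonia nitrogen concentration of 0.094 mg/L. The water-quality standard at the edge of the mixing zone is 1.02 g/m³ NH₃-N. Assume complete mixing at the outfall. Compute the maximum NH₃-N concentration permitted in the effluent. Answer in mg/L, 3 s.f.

Mass balance: 1.02·0.9017 = 0.0657·Cₑ + 0.836·0.094.
Cₑ = (0.9197 − 0.07858) / 0.0657 = 12.8 mg/L.

12.8 mg/L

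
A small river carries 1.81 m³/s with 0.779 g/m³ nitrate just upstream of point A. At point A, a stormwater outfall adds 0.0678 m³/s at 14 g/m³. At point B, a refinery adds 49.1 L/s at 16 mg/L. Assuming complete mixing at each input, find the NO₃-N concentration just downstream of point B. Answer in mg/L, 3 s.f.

1.63 mg/L

After input A: C = (1.81·0.779 + 0.0678·14) / 1.878 = 1.256 mg/L.
49.1 L/s = 0.0491 m³/s.
After input B: C = (1.878·1.256 + 0.0491·16) / 1.927 = 1.632 mg/L.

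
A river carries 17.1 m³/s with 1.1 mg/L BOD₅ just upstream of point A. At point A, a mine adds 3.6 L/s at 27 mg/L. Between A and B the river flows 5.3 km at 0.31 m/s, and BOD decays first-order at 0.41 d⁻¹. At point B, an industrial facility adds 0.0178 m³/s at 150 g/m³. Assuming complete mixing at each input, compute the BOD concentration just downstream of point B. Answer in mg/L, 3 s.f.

3.6 L/s = 0.0036 m³/s.
After input A: C = (17.1·1.1 + 0.0036·27) / 17.1 = 1.105 mg/L.
Over the 5.3 km reach to input B (t = 1.71e+04 s = 0.1979 d), decay gives C = 1.105·exp(−0.41·0.1979) = 1.019 mg/L.
After input B: C = (17.1·1.019 + 0.0178·150) / 17.12 = 1.174 mg/L.

1.17 mg/L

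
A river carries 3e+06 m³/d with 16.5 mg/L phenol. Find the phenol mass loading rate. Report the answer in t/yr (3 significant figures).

18100 t/yr

3e+06 m³/d = 34.72 m³/s.
Mass flux = Q·C = 34.72 m³/s × 16.5 g/m³ = 572.9 g/s.
= 572.9 g/s × 31.56 = 1.808e+04 t/yr.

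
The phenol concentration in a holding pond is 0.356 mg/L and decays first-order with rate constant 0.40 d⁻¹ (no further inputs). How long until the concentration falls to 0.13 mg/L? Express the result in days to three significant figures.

t = ln(C₀/C)/k = ln(0.356/0.13)/0.40 = 1.007/0.40 = 2.518 d.

2.52 d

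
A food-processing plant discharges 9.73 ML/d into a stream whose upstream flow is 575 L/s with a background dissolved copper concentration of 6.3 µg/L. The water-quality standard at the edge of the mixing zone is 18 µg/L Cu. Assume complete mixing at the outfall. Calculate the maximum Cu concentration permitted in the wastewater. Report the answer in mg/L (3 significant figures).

0.0777 mg/L

9.73 ML/d = 0.1126 m³/s.
575 L/s = 0.575 m³/s.
6.3 µg/L = 0.0063 mg/L.
18 µg/L = 0.018 mg/L.
Mass balance: 0.018·0.6876 = 0.1126·Cₑ + 0.575·0.0063.
Cₑ = (0.01238 − 0.003623) / 0.1126 = 0.07774 mg/L.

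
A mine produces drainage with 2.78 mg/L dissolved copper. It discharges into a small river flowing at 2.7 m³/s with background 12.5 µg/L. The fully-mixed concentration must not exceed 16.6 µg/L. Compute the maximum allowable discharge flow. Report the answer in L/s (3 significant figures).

12.5 µg/L = 0.0125 mg/L.
16.6 µg/L = 0.0166 mg/L.
Mass balance at complete mixing: C_std·(Q_w + Q_r) = Q_w·C_e + Q_r·C_b.
Rearranging, Q_w = Q_r·(C_std − C_b)/(C_e − C_std) = 2.7·(0.0166 − 0.0125) / (2.78 − 0.0166) = 0.004006 m³/s.
= 4.006 L/s.

4.01 L/s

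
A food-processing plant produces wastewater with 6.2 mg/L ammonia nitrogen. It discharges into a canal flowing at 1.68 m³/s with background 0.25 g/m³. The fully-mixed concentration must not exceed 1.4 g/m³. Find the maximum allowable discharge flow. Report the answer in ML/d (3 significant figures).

Mass balance at complete mixing: C_std·(Q_w + Q_r) = Q_w·C_e + Q_r·C_b.
Rearranging, Q_w = Q_r·(C_std − C_b)/(C_e − C_std) = 1.68·(1.4 − 0.25) / (6.2 − 1.4) = 0.4025 m³/s.
= 34.78 ML/d.

34.8 ML/d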